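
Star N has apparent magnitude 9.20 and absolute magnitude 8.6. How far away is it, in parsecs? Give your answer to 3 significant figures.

13.2 pc

m − M = 5 log₁₀(d/10 pc)
9.20 − (8.6) = 0.60 = 5 log₁₀(d/10)
d = 10 × 10^(0.60/5) = 10 × 10^0.120 = 13.18 pc.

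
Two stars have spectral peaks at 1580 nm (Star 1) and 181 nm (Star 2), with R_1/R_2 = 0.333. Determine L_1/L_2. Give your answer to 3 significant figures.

1.91×10^-5

Wien's law gives T ∝ 1/λ_max, so T_1/T_2 = λ_2/λ_1 = 181/1580 = 0.1146.
Then L ∝ R²T⁴ gives L_1/L_2 = (0.333)² × (0.1146)⁴ = 0.1109 × 1.722×10^-4 = 1.910×10^-5.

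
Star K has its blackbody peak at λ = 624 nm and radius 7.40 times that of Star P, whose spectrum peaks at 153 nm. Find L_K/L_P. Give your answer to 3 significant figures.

Wien's law gives T ∝ 1/λ_max, so T_K/T_P = λ_P/λ_K = 153/624 = 0.2452.
Then L ∝ R²T⁴ gives L_K/L_P = (7.40)² × (0.2452)⁴ = 54.76 × 0.003614 = 0.1979.

0.198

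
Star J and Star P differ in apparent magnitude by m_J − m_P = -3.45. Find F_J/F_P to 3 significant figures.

24.0

F_J/F_P = 10^(−(m_J − m_P)/2.5) = 10^(3.45/2.5) = 10^1.380 = 23.99.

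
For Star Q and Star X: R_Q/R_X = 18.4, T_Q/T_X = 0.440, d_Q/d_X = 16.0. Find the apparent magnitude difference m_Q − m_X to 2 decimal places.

3.26

L_Q/L_X = (18.4)²(0.440)⁴ = 12.69.
F_Q/F_X = (L_Q/L_X)/(d_Q/d_X)² = 12.69/256.0 = 0.04957.
m_Q − m_X = −2.5 log₁₀(0.04957) = 3.26.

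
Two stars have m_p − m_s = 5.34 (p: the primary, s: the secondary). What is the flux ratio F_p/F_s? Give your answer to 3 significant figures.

F_p/F_s = 10^(−(m_p − m_s)/2.5) = 10^(-5.34/2.5) = 10^-2.136 = 0.007311.

0.00731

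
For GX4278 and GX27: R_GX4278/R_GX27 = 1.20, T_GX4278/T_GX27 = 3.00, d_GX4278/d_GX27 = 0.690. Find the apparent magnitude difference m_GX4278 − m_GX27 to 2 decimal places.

L_GX4278/L_GX27 = (1.20)²(3.00)⁴ = 116.6.
F_GX4278/F_GX27 = (L_GX4278/L_GX27)/(d_GX4278/d_GX27)² = 116.6/0.4761 = 245.0.
m_GX4278 − m_GX27 = −2.5 log₁₀(245.0) = -5.97.

-5.97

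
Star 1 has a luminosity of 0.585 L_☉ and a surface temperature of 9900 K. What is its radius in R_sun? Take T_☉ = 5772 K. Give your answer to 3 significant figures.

0.260 R_sun

R/R_☉ = √(L/L_☉) / (T/T_☉)² = √(0.585) / (1.715)²
       = 0.7649 / 2.942 = 0.2600.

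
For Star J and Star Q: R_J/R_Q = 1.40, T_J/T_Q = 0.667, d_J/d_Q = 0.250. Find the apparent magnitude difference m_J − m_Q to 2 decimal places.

L_J/L_Q = (1.40)²(0.667)⁴ = 0.3879.
F_J/F_Q = (L_J/L_Q)/(d_J/d_Q)² = 0.3879/0.06250 = 6.207.
m_J − m_Q = −2.5 log₁₀(6.207) = -1.98.

-1.98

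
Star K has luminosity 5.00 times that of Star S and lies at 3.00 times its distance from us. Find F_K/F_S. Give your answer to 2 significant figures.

0.56

F = L/(4πd²), so F_K/F_S = (L_K/L_S) / (d_K/d_S)²
= 5.00 / (3.00)² = 5.00 / 9.000 = 0.5556.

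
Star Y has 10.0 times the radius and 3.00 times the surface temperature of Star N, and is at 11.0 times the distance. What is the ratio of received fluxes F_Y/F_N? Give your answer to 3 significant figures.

L_Y/L_N = (R_Y/R_N)²(T_Y/T_N)⁴ = (10.0)² × (3.00)⁴ = 8100.
F_Y/F_N = (L_Y/L_N)/(d_Y/d_N)² = 8100 / (11.0)² = 66.94.

66.9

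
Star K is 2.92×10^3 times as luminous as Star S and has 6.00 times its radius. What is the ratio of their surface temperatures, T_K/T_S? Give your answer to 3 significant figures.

L ∝ R²T⁴ gives T ∝ (L/R²)^(1/4), so
T_K/T_S = (2.92×10^3 / 6.00²)^(1/4) = (81.11)^(1/4) = 3.001.

3.00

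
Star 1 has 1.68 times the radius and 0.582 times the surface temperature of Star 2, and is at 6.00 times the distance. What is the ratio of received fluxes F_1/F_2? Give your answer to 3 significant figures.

L_1/L_2 = (R_1/R_2)²(T_1/T_2)⁴ = (1.68)² × (0.582)⁴ = 0.3238.
F_1/F_2 = (L_1/L_2)/(d_1/d_2)² = 0.3238 / (6.00)² = 0.008995.

0.00900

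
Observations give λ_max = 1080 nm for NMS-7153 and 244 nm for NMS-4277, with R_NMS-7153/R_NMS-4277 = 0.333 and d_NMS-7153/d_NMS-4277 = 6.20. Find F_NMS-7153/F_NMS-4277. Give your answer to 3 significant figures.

Wien's law: T_NMS-7153/T_NMS-4277 = λ_NMS-4277/λ_NMS-7153 = 244/1080 = 0.2259.
L_NMS-7153/L_NMS-4277 = (R_NMS-7153/R_NMS-4277)²(T_NMS-7153/T_NMS-4277)⁴ = (0.333)²(0.2259)⁴ = 2.889×10^-4.
F_NMS-7153/F_NMS-4277 = (L_NMS-7153/L_NMS-4277)/(d_NMS-7153/d_NMS-4277)² = 2.889×10^-4/(6.20)² = 7.516×10^-6.

7.52×10^-6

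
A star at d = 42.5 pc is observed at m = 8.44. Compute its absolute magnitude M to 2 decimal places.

5.30

M = m − 5 log₁₀(d/10 pc) = 8.44 − 5 log₁₀(42.5/10)
  = 8.44 − 5 × 0.628 = 8.44 − 3.14 = 5.30.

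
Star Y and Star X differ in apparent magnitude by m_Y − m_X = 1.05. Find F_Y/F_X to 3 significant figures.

F_Y/F_X = 10^(−(m_Y − m_X)/2.5) = 10^(-1.05/2.5) = 10^-0.420 = 0.3802.

0.380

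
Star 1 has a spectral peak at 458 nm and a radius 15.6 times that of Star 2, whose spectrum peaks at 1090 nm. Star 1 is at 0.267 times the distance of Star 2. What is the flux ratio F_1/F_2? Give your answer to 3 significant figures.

1.10×10^5

Wien's law: T_1/T_2 = λ_2/λ_1 = 1090/458 = 2.380.
L_1/L_2 = (R_1/R_2)²(T_1/T_2)⁴ = (15.6)²(2.380)⁴ = 7807.
F_1/F_2 = (L_1/L_2)/(d_1/d_2)² = 7807/(0.267)² = 1.095×10^5.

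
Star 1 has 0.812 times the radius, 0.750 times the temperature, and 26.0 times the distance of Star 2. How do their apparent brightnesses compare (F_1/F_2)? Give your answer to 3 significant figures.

L_1/L_2 = (R_1/R_2)²(T_1/T_2)⁴ = (0.812)² × (0.750)⁴ = 0.2086.
F_1/F_2 = (L_1/L_2)/(d_1/d_2)² = 0.2086 / (26.0)² = 3.086×10^-4.

3.09×10^-4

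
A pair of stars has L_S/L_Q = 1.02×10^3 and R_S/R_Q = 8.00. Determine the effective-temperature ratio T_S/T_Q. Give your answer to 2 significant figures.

L ∝ R²T⁴ gives T ∝ (L/R²)^(1/4), so
T_S/T_Q = (1.02×10^3 / 8.00²)^(1/4) = (15.94)^(1/4) = 1.998.

2.0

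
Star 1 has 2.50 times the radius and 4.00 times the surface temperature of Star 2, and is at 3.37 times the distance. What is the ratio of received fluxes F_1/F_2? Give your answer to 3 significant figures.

L_1/L_2 = (R_1/R_2)²(T_1/T_2)⁴ = (2.50)² × (4.00)⁴ = 1600.
F_1/F_2 = (L_1/L_2)/(d_1/d_2)² = 1600 / (3.37)² = 140.9.

141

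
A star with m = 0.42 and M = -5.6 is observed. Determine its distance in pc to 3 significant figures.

m − M = 5 log₁₀(d/10 pc)
0.42 − (-5.6) = 6.02 = 5 log₁₀(d/10)
d = 10 × 10^(6.02/5) = 10 × 10^1.204 = 160.0 pc.

160 pc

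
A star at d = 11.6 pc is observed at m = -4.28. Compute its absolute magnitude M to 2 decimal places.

-4.60

M = m − 5 log₁₀(d/10 pc) = -4.28 − 5 log₁₀(11.6/10)
  = -4.28 − 5 × 0.064 = -4.28 − 0.32 = -4.60.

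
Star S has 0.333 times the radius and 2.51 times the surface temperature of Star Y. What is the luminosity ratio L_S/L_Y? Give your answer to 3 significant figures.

From the Stefan–Boltzmann law, L ∝ R²T⁴, so
L_S/L_Y = (R_S/R_Y)² (T_S/T_Y)⁴ = (0.333)² × (2.51)⁴ = 0.1109 × 39.69 = 4.401.

4.40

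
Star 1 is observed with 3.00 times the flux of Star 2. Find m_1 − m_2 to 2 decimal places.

m_1 − m_2 = −2.5 log₁₀(F_1/F_2) = −2.5 log₁₀(3.00) = −2.5 × (0.477) = -1.193.

-1.19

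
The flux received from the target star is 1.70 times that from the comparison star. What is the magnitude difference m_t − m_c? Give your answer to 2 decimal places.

m_t − m_c = −2.5 log₁₀(F_t/F_c) = −2.5 log₁₀(1.70) = −2.5 × (0.230) = -0.576.

-0.58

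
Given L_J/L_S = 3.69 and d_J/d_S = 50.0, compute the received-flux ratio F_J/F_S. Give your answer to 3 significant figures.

0.00148

F = L/(4πd²), so F_J/F_S = (L_J/L_S) / (d_J/d_S)²
= 3.69 / (50.0)² = 3.69 / 2500 = 0.001476.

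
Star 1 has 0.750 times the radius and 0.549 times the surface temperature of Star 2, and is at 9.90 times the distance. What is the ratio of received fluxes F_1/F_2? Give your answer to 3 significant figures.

5.21×10^-4

L_1/L_2 = (R_1/R_2)²(T_1/T_2)⁴ = (0.750)² × (0.549)⁴ = 0.05110.
F_1/F_2 = (L_1/L_2)/(d_1/d_2)² = 0.05110 / (9.90)² = 5.214×10^-4.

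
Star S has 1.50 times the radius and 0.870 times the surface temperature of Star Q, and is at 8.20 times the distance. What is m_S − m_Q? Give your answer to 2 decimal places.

L_S/L_Q = (1.50)²(0.870)⁴ = 1.289.
F_S/F_Q = (L_S/L_Q)/(d_S/d_Q)² = 1.289/67.24 = 0.01917.
m_S − m_Q = −2.5 log₁₀(0.01917) = 4.29.

4.29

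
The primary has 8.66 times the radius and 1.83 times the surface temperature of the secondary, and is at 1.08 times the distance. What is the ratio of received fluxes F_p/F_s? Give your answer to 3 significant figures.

721

L_p/L_s = (R_p/R_s)²(T_p/T_s)⁴ = (8.66)² × (1.83)⁴ = 841.1.
F_p/F_s = (L_p/L_s)/(d_p/d_s)² = 841.1 / (1.08)² = 721.1.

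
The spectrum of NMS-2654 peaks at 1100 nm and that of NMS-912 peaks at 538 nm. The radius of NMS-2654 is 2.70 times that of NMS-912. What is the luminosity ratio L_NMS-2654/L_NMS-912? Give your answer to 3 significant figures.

Wien's law gives T ∝ 1/λ_max, so T_NMS-2654/T_NMS-912 = λ_NMS-912/λ_NMS-2654 = 538/1100 = 0.4891.
Then L ∝ R²T⁴ gives L_NMS-2654/L_NMS-912 = (2.70)² × (0.4891)⁴ = 7.290 × 0.05722 = 0.4171.

0.417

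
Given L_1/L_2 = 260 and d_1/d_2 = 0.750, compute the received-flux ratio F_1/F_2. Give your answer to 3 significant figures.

462

F = L/(4πd²), so F_1/F_2 = (L_1/L_2) / (d_1/d_2)²
= 260 / (0.750)² = 260 / 0.5625 = 462.2.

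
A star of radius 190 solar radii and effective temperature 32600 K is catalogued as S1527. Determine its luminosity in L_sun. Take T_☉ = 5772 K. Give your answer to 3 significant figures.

3.67×10^7 L_sun

L/L_☉ = (R/R_☉)² (T/T_☉)⁴ = (190)² × (32600/5772)⁴
       = 3.610×10^4 × (5.648)⁴ = 3.610×10^4 × 1018 = 3.673×10^7.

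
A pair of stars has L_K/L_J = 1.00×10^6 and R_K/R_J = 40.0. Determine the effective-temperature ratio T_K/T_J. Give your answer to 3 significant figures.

5.00

L ∝ R²T⁴ gives T ∝ (L/R²)^(1/4), so
T_K/T_J = (1.00×10^6 / 40.0²)^(1/4) = (625.0)^(1/4) = 5.000.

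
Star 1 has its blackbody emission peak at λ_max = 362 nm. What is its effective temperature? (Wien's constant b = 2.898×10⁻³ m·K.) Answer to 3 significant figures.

T = b/λ_max = 2.898×10⁻³ / (362×10⁻⁹) = 8006 K.

8.01×10^3 K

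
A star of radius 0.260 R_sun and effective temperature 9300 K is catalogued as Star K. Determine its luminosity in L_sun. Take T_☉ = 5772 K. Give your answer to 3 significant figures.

L/L_☉ = (R/R_☉)² (T/T_☉)⁴ = (0.260)² × (9300/5772)⁴
       = 0.06760 × (1.611)⁴ = 0.06760 × 6.739 = 0.4556.

0.456 L_sun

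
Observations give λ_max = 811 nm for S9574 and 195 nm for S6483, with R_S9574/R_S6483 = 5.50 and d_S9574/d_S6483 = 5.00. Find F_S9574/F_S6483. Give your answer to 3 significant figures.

Wien's law: T_S9574/T_S6483 = λ_S6483/λ_S9574 = 195/811 = 0.2404.
L_S9574/L_S6483 = (R_S9574/R_S6483)²(T_S9574/T_S6483)⁴ = (5.50)²(0.2404)⁴ = 0.1011.
F_S9574/F_S6483 = (L_S9574/L_S6483)/(d_S9574/d_S6483)² = 0.1011/(5.00)² = 0.004044.

0.00404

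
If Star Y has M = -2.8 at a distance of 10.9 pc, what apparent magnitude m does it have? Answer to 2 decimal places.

m = M + 5 log₁₀(d/10 pc) = -2.8 + 5 log₁₀(10.9/10)
  = -2.8 + 5 × 0.037 = -2.8 + 0.19 = -2.61.

-2.61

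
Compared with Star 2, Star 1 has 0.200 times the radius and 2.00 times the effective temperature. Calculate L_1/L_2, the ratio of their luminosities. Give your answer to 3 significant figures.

From the Stefan–Boltzmann law, L ∝ R²T⁴, so
L_1/L_2 = (R_1/R_2)² (T_1/T_2)⁴ = (0.200)² × (2.00)⁴ = 0.04000 × 16.00 = 0.6400.

0.640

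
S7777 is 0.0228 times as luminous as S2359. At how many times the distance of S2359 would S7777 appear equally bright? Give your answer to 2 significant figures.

0.15

Equal flux requires L_S7777/d_S7777² = L_S2359/d_S2359², so d_S7777/d_S2359 = √(L_S7777/L_S2359)
= √(0.0228) = 0.1510.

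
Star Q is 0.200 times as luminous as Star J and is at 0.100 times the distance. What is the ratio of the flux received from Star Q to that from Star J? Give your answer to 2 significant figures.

F = L/(4πd²), so F_Q/F_J = (L_Q/L_J) / (d_Q/d_J)²
= 0.200 / (0.100)² = 0.200 / 0.01000 = 20.00.

20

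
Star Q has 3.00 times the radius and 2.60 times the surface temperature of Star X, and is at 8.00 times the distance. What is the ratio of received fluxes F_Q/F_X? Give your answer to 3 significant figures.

L_Q/L_X = (R_Q/R_X)²(T_Q/T_X)⁴ = (3.00)² × (2.60)⁴ = 411.3.
F_Q/F_X = (L_Q/L_X)/(d_Q/d_X)² = 411.3 / (8.00)² = 6.426.

6.43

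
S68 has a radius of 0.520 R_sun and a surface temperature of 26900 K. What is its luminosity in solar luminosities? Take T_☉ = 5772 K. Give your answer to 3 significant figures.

128 solar luminosities

L/L_☉ = (R/R_☉)² (T/T_☉)⁴ = (0.520)² × (26900/5772)⁴
       = 0.2704 × (4.660)⁴ = 0.2704 × 471.7 = 127.6.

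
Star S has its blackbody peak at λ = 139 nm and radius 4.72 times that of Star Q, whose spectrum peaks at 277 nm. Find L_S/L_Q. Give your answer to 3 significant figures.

Wien's law gives T ∝ 1/λ_max, so T_S/T_Q = λ_Q/λ_S = 277/139 = 1.993.
Then L ∝ R²T⁴ gives L_S/L_Q = (4.72)² × (1.993)⁴ = 22.28 × 15.77 = 351.4.

351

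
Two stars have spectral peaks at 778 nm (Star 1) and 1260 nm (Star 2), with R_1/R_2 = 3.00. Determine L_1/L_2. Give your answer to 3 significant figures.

61.9

Wien's law gives T ∝ 1/λ_max, so T_1/T_2 = λ_2/λ_1 = 1260/778 = 1.620.
Then L ∝ R²T⁴ gives L_1/L_2 = (3.00)² × (1.620)⁴ = 9.000 × 6.880 = 61.92.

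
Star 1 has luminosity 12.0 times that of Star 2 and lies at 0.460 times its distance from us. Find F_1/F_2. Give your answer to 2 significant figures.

F = L/(4πd²), so F_1/F_2 = (L_1/L_2) / (d_1/d_2)²
= 12.0 / (0.460)² = 12.0 / 0.2116 = 56.71.

57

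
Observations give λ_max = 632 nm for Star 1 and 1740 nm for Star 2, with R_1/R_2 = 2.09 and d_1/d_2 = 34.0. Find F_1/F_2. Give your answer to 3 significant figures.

0.217

Wien's law: T_1/T_2 = λ_2/λ_1 = 1740/632 = 2.753.
L_1/L_2 = (R_1/R_2)²(T_1/T_2)⁴ = (2.09)²(2.753)⁴ = 251.0.
F_1/F_2 = (L_1/L_2)/(d_1/d_2)² = 251.0/(34.0)² = 0.2171.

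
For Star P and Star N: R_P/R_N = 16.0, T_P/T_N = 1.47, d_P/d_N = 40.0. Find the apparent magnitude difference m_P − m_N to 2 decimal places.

L_P/L_N = (16.0)²(1.47)⁴ = 1195.
F_P/F_N = (L_P/L_N)/(d_P/d_N)² = 1195/1600 = 0.7471.
m_P − m_N = −2.5 log₁₀(0.7471) = 0.32.

0.32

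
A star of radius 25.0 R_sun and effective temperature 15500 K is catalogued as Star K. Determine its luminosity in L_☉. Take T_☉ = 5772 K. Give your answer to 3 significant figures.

3.25×10^4 L_☉

L/L_☉ = (R/R_☉)² (T/T_☉)⁴ = (25.0)² × (15500/5772)⁴
       = 625.0 × (2.685)⁴ = 625.0 × 52.00 = 3.250×10^4.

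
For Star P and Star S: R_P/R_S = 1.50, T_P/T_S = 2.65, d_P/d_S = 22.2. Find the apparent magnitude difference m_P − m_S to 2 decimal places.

1.62

L_P/L_S = (1.50)²(2.65)⁴ = 111.0.
F_P/F_S = (L_P/L_S)/(d_P/d_S)² = 111.0/492.8 = 0.2251.
m_P − m_S = −2.5 log₁₀(0.2251) = 1.62.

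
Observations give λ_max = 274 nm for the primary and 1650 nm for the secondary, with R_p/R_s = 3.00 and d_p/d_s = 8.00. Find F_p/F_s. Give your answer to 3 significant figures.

185

Wien's law: T_p/T_s = λ_s/λ_p = 1650/274 = 6.022.
L_p/L_s = (R_p/R_s)²(T_p/T_s)⁴ = (3.00)²(6.022)⁴ = 1.184×10^4.
F_p/F_s = (L_p/L_s)/(d_p/d_s)² = 1.184×10^4/(8.00)² = 184.9.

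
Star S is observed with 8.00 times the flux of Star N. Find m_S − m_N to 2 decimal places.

-2.26

m_S − m_N = −2.5 log₁₀(F_S/F_N) = −2.5 log₁₀(8.00) = −2.5 × (0.903) = -2.258.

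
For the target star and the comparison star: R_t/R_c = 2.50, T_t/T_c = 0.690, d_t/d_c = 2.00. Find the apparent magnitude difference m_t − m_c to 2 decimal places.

L_t/L_c = (2.50)²(0.690)⁴ = 1.417.
F_t/F_c = (L_t/L_c)/(d_t/d_c)² = 1.417/4.000 = 0.3542.
m_t − m_c = −2.5 log₁₀(0.3542) = 1.13.

1.13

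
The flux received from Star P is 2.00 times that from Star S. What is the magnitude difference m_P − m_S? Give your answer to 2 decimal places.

-0.75

m_P − m_S = −2.5 log₁₀(F_P/F_S) = −2.5 log₁₀(2.00) = −2.5 × (0.301) = -0.753.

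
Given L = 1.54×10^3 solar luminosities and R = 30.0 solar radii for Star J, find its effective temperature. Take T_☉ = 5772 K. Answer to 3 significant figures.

6.60×10^3 K

T/T_☉ = (L/L_☉)^(1/4) / (R/R_☉)^(1/2)
T = 5772 × (1.54×10^3)^(1/4) / √(30.0) = 5772 × 6.264 / 5.477 = 6602 K.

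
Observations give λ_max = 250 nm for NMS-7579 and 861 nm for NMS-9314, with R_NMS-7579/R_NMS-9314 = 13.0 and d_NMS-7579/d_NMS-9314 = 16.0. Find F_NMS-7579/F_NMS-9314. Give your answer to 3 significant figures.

92.9

Wien's law: T_NMS-7579/T_NMS-9314 = λ_NMS-9314/λ_NMS-7579 = 861/250 = 3.444.
L_NMS-7579/L_NMS-9314 = (R_NMS-7579/R_NMS-9314)²(T_NMS-7579/T_NMS-9314)⁴ = (13.0)²(3.444)⁴ = 2.378×10^4.
F_NMS-7579/F_NMS-9314 = (L_NMS-7579/L_NMS-9314)/(d_NMS-7579/d_NMS-9314)² = 2.378×10^4/(16.0)² = 92.88.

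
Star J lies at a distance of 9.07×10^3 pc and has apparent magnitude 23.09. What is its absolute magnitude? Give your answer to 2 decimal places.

8.30

M = m − 5 log₁₀(d/10 pc) = 23.09 − 5 log₁₀(9.07×10^3/10)
  = 23.09 − 5 × 2.958 = 23.09 − 14.79 = 8.30.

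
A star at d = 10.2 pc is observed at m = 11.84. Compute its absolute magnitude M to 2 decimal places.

11.80

M = m − 5 log₁₀(d/10 pc) = 11.84 − 5 log₁₀(10.2/10)
  = 11.84 − 5 × 0.009 = 11.84 − 0.04 = 11.80.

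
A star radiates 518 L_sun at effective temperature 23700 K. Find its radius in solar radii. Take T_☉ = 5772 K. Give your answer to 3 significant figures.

1.35 solar radii

R/R_☉ = √(L/L_☉) / (T/T_☉)² = √(518) / (4.106)²
       = 22.76 / 16.86 = 1.350.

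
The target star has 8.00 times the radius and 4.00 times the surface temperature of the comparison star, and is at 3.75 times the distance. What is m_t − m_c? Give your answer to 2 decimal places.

-7.67

L_t/L_c = (8.00)²(4.00)⁴ = 1.638×10^4.
F_t/F_c = (L_t/L_c)/(d_t/d_c)² = 1.638×10^4/14.06 = 1165.
m_t − m_c = −2.5 log₁₀(1165) = -7.67.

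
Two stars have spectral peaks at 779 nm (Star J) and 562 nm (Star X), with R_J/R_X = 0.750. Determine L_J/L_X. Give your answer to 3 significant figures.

0.152

Wien's law gives T ∝ 1/λ_max, so T_J/T_X = λ_X/λ_J = 562/779 = 0.7214.
Then L ∝ R²T⁴ gives L_J/L_X = (0.750)² × (0.7214)⁴ = 0.5625 × 0.2709 = 0.1524.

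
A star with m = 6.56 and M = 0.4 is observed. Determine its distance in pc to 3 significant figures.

171 pc

m − M = 5 log₁₀(d/10 pc)
6.56 − (0.4) = 6.16 = 5 log₁₀(d/10)
d = 10 × 10^(6.16/5) = 10 × 10^1.232 = 170.6 pc.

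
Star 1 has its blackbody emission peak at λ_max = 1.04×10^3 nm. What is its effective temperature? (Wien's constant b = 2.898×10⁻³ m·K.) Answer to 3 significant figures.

2.79×10^3 K

T = b/λ_max = 2.898×10⁻³ / (1.04×10^3×10⁻⁹) = 2787 K.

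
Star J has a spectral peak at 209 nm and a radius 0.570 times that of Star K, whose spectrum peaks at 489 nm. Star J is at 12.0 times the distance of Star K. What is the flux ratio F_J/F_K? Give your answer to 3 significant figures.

Wien's law: T_J/T_K = λ_K/λ_J = 489/209 = 2.340.
L_J/L_K = (R_J/R_K)²(T_J/T_K)⁴ = (0.570)²(2.340)⁴ = 9.736.
F_J/F_K = (L_J/L_K)/(d_J/d_K)² = 9.736/(12.0)² = 0.06761.

0.0676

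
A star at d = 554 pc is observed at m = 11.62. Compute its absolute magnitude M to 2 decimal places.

2.90

M = m − 5 log₁₀(d/10 pc) = 11.62 − 5 log₁₀(554/10)
  = 11.62 − 5 × 1.744 = 11.62 − 8.72 = 2.90.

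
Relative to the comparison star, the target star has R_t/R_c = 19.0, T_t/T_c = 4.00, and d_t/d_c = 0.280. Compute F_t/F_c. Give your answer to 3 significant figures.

L_t/L_c = (R_t/R_c)²(T_t/T_c)⁴ = (19.0)² × (4.00)⁴ = 9.242×10^4.
F_t/F_c = (L_t/L_c)/(d_t/d_c)² = 9.242×10^4 / (0.280)² = 1.179×10^6.

1.18×10^6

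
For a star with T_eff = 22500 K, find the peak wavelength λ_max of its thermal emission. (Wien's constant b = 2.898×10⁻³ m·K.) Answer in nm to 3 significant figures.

λ_max = b/T = 2.898×10⁻³ / 22500 = 1.29×10^-7 m = 128.8 nm.

129 nm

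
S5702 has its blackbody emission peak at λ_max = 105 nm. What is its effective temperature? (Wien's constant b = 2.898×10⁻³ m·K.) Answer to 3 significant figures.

2.76×10^4 K

T = b/λ_max = 2.898×10⁻³ / (105×10⁻⁹) = 2.760×10^4 K.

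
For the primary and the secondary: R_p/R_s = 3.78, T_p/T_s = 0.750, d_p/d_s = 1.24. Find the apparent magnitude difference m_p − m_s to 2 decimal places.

L_p/L_s = (3.78)²(0.750)⁴ = 4.521.
F_p/F_s = (L_p/L_s)/(d_p/d_s)² = 4.521/1.538 = 2.940.
m_p − m_s = −2.5 log₁₀(2.940) = -1.17.

-1.17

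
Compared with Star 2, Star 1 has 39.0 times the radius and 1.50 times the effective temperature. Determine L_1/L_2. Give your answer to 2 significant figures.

From the Stefan–Boltzmann law, L ∝ R²T⁴, so
L_1/L_2 = (R_1/R_2)² (T_1/T_2)⁴ = (39.0)² × (1.50)⁴ = 1521 × 5.062 = 7700.

7.7×10^3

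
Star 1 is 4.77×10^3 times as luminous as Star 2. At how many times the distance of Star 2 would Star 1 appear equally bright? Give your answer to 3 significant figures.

Equal flux requires L_1/d_1² = L_2/d_2², so d_1/d_2 = √(L_1/L_2)
= √(4.77×10^3) = 69.07.

69.1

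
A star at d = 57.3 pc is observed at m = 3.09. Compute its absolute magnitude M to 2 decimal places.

M = m − 5 log₁₀(d/10 pc) = 3.09 − 5 log₁₀(57.3/10)
  = 3.09 − 5 × 0.758 = 3.09 − 3.79 = -0.70.

-0.70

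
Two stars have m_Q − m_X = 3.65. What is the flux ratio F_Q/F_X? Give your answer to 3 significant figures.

F_Q/F_X = 10^(−(m_Q − m_X)/2.5) = 10^(-3.65/2.5) = 10^-1.460 = 0.03467.

0.0347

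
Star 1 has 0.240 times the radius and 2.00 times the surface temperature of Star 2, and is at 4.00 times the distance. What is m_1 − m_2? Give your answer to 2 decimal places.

L_1/L_2 = (0.240)²(2.00)⁴ = 0.9216.
F_1/F_2 = (L_1/L_2)/(d_1/d_2)² = 0.9216/16.00 = 0.05760.
m_1 − m_2 = −2.5 log₁₀(0.05760) = 3.10.

3.10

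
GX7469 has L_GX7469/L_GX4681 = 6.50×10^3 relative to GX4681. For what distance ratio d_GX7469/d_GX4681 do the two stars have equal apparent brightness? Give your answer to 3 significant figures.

80.6

Equal flux requires L_GX7469/d_GX7469² = L_GX4681/d_GX4681², so d_GX7469/d_GX4681 = √(L_GX7469/L_GX4681)
= √(6.50×10^3) = 80.62.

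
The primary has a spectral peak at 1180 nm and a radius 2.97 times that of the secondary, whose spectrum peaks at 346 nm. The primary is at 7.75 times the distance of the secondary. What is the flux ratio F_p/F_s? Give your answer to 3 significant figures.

0.00109

Wien's law: T_p/T_s = λ_s/λ_p = 346/1180 = 0.2932.
L_p/L_s = (R_p/R_s)²(T_p/T_s)⁴ = (2.97)²(0.2932)⁴ = 0.06521.
F_p/F_s = (L_p/L_s)/(d_p/d_s)² = 0.06521/(7.75)² = 0.001086.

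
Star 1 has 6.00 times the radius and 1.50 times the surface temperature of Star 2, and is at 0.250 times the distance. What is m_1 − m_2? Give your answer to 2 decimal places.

L_1/L_2 = (6.00)²(1.50)⁴ = 182.2.
F_1/F_2 = (L_1/L_2)/(d_1/d_2)² = 182.2/0.06250 = 2916.
m_1 − m_2 = −2.5 log₁₀(2916) = -8.66.

-8.66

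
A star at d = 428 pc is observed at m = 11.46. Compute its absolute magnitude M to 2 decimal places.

M = m − 5 log₁₀(d/10 pc) = 11.46 − 5 log₁₀(428/10)
  = 11.46 − 5 × 1.631 = 11.46 − 8.16 = 3.30.

3.30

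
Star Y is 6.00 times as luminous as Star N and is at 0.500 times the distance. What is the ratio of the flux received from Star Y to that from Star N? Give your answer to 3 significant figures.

24.0

F = L/(4πd²), so F_Y/F_N = (L_Y/L_N) / (d_Y/d_N)²
= 6.00 / (0.500)² = 6.00 / 0.2500 = 24.00.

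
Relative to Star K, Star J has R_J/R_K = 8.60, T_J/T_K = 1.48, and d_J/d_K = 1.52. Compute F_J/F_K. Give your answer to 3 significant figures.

L_J/L_K = (R_J/R_K)²(T_J/T_K)⁴ = (8.60)² × (1.48)⁴ = 354.8.
F_J/F_K = (L_J/L_K)/(d_J/d_K)² = 354.8 / (1.52)² = 153.6.

154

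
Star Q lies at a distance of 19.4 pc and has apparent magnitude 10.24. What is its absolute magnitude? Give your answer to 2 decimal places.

8.80

M = m − 5 log₁₀(d/10 pc) = 10.24 − 5 log₁₀(19.4/10)
  = 10.24 − 5 × 0.288 = 10.24 − 1.44 = 8.80.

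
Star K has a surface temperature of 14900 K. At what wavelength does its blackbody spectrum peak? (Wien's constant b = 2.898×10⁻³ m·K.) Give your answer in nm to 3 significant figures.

λ_max = b/T = 2.898×10⁻³ / 14900 = 1.94×10^-7 m = 194.5 nm.

194 nm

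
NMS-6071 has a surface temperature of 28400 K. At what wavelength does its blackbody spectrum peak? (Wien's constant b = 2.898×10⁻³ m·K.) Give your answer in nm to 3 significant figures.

λ_max = b/T = 2.898×10⁻³ / 28400 = 1.02×10^-7 m = 102.0 nm.

102 nm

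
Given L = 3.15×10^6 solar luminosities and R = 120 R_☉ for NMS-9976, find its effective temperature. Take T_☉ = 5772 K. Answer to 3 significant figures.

T/T_☉ = (L/L_☉)^(1/4) / (R/R_☉)^(1/2)
T = 5772 × (3.15×10^6)^(1/4) / √(120) = 5772 × 42.13 / 10.95 = 2.220×10^4 K.

2.22×10^4 K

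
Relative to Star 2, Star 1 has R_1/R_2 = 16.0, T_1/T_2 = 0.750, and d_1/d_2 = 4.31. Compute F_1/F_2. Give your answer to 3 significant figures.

L_1/L_2 = (R_1/R_2)²(T_1/T_2)⁴ = (16.0)² × (0.750)⁴ = 81.00.
F_1/F_2 = (L_1/L_2)/(d_1/d_2)² = 81.00 / (4.31)² = 4.360.

4.36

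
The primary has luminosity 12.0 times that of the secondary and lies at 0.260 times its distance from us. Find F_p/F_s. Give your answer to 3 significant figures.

F = L/(4πd²), so F_p/F_s = (L_p/L_s) / (d_p/d_s)²
= 12.0 / (0.260)² = 12.0 / 0.06760 = 177.5.

178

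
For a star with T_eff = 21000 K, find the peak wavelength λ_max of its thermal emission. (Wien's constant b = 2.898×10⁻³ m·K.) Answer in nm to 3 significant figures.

λ_max = b/T = 2.898×10⁻³ / 21000 = 1.38×10^-7 m = 138.0 nm.

138 nm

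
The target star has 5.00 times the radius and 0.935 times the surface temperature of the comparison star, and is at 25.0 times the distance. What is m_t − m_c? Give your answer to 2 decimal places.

3.79

L_t/L_c = (5.00)²(0.935)⁴ = 19.11.
F_t/F_c = (L_t/L_c)/(d_t/d_c)² = 19.11/625.0 = 0.03057.
m_t − m_c = −2.5 log₁₀(0.03057) = 3.79.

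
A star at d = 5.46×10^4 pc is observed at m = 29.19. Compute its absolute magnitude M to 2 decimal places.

M = m − 5 log₁₀(d/10 pc) = 29.19 − 5 log₁₀(5.46×10^4/10)
  = 29.19 − 5 × 3.737 = 29.19 − 18.69 = 10.50.

10.50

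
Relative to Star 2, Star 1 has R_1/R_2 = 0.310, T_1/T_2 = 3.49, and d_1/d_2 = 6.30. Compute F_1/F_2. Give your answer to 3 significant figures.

L_1/L_2 = (R_1/R_2)²(T_1/T_2)⁴ = (0.310)² × (3.49)⁴ = 14.26.
F_1/F_2 = (L_1/L_2)/(d_1/d_2)² = 14.26 / (6.30)² = 0.3592.

0.359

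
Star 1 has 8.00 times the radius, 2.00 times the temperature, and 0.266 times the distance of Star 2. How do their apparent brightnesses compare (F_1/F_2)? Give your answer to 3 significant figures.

1.45×10^4

L_1/L_2 = (R_1/R_2)²(T_1/T_2)⁴ = (8.00)² × (2.00)⁴ = 1024.
F_1/F_2 = (L_1/L_2)/(d_1/d_2)² = 1024 / (0.266)² = 1.447×10^4.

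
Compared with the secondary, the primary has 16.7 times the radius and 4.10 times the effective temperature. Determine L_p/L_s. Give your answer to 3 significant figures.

7.88×10^4

From the Stefan–Boltzmann law, L ∝ R²T⁴, so
L_p/L_s = (R_p/R_s)² (T_p/T_s)⁴ = (16.7)² × (4.10)⁴ = 278.9 × 282.6 = 7.881×10^4.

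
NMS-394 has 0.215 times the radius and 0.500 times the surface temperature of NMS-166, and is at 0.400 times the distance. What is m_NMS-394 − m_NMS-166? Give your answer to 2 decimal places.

L_NMS-394/L_NMS-166 = (0.215)²(0.500)⁴ = 0.002889.
F_NMS-394/F_NMS-166 = (L_NMS-394/L_NMS-166)/(d_NMS-394/d_NMS-166)² = 0.002889/0.1600 = 0.01806.
m_NMS-394 − m_NMS-166 = −2.5 log₁₀(0.01806) = 4.36.

4.36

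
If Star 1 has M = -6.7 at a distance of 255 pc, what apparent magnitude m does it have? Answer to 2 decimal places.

m = M + 5 log₁₀(d/10 pc) = -6.7 + 5 log₁₀(255/10)
  = -6.7 + 5 × 1.407 = -6.7 + 7.03 = 0.33.

0.33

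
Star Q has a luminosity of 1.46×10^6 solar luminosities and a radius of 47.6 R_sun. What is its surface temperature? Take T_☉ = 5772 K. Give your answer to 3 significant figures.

T/T_☉ = (L/L_☉)^(1/4) / (R/R_☉)^(1/2)
T = 5772 × (1.46×10^6)^(1/4) / √(47.6) = 5772 × 34.76 / 6.899 = 2.908×10^4 K.

2.91×10^4 K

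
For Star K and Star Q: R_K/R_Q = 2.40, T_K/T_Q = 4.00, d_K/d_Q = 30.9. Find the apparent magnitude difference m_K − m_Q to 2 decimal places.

-0.47

L_K/L_Q = (2.40)²(4.00)⁴ = 1475.
F_K/F_Q = (L_K/L_Q)/(d_K/d_Q)² = 1475/954.8 = 1.544.
m_K − m_Q = −2.5 log₁₀(1.544) = -0.47.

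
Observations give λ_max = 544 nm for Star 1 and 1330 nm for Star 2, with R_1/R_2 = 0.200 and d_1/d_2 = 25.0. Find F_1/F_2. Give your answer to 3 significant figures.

0.00229

Wien's law: T_1/T_2 = λ_2/λ_1 = 1330/544 = 2.445.
L_1/L_2 = (R_1/R_2)²(T_1/T_2)⁴ = (0.200)²(2.445)⁴ = 1.429.
F_1/F_2 = (L_1/L_2)/(d_1/d_2)² = 1.429/(25.0)² = 0.002287.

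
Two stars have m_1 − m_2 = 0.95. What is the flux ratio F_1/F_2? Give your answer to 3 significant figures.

F_1/F_2 = 10^(−(m_1 − m_2)/2.5) = 10^(-0.95/2.5) = 10^-0.380 = 0.4169.

0.417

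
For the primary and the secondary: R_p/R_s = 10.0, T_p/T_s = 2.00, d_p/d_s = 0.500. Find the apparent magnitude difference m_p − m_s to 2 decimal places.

L_p/L_s = (10.0)²(2.00)⁴ = 1600.
F_p/F_s = (L_p/L_s)/(d_p/d_s)² = 1600/0.2500 = 6400.
m_p − m_s = −2.5 log₁₀(6400) = -9.52.

-9.52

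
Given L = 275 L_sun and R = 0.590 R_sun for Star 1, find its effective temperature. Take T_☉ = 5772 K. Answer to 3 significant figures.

3.06×10^4 K

T/T_☉ = (L/L_☉)^(1/4) / (R/R_☉)^(1/2)
T = 5772 × (275)^(1/4) / √(0.590) = 5772 × 4.072 / 0.7681 = 3.060×10^4 K.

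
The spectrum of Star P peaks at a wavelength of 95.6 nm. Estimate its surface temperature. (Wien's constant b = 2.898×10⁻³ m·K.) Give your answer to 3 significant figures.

T = b/λ_max = 2.898×10⁻³ / (95.6×10⁻⁹) = 3.031×10^4 K.

3.03×10^4 K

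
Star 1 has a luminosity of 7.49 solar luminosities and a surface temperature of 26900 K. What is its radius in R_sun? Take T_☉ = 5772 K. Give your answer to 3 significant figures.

R/R_☉ = √(L/L_☉) / (T/T_☉)² = √(7.49) / (4.660)²
       = 2.737 / 21.72 = 0.1260.

0.126 R_sun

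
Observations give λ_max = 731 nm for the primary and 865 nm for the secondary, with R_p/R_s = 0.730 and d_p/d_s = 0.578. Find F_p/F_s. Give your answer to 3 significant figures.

Wien's law: T_p/T_s = λ_s/λ_p = 865/731 = 1.183.
L_p/L_s = (R_p/R_s)²(T_p/T_s)⁴ = (0.730)²(1.183)⁴ = 1.045.
F_p/F_s = (L_p/L_s)/(d_p/d_s)² = 1.045/(0.578)² = 3.127.

3.13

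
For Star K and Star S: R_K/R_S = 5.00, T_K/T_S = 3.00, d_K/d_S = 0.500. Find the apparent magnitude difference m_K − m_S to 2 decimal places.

L_K/L_S = (5.00)²(3.00)⁴ = 2025.
F_K/F_S = (L_K/L_S)/(d_K/d_S)² = 2025/0.2500 = 8100.
m_K − m_S = −2.5 log₁₀(8100) = -9.77.

-9.77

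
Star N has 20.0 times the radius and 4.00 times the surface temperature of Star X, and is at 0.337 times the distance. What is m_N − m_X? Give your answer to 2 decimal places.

-14.89

L_N/L_X = (20.0)²(4.00)⁴ = 1.024×10^5.
F_N/F_X = (L_N/L_X)/(d_N/d_X)² = 1.024×10^5/0.1136 = 9.017×10^5.
m_N − m_X = −2.5 log₁₀(9.017×10^5) = -14.89.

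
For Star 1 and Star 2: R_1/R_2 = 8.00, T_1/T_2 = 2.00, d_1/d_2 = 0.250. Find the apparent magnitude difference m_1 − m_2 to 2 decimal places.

-10.54

L_1/L_2 = (8.00)²(2.00)⁴ = 1024.
F_1/F_2 = (L_1/L_2)/(d_1/d_2)² = 1024/0.06250 = 1.638×10^4.
m_1 − m_2 = −2.5 log₁₀(1.638×10^4) = -10.54.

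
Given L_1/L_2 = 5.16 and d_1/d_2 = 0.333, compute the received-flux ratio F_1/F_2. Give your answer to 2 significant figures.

F = L/(4πd²), so F_1/F_2 = (L_1/L_2) / (d_1/d_2)²
= 5.16 / (0.333)² = 5.16 / 0.1109 = 46.53.

47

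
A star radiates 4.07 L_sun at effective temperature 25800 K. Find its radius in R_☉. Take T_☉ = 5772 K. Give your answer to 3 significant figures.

0.101 R_☉

R/R_☉ = √(L/L_☉) / (T/T_☉)² = √(4.07) / (4.470)²
       = 2.017 / 19.98 = 0.1010.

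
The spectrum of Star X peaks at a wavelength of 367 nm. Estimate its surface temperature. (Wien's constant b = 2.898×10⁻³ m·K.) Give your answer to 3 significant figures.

7.90×10^3 K

T = b/λ_max = 2.898×10⁻³ / (367×10⁻⁹) = 7896 K.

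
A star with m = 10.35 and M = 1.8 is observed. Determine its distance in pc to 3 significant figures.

m − M = 5 log₁₀(d/10 pc)
10.35 − (1.8) = 8.55 = 5 log₁₀(d/10)
d = 10 × 10^(8.55/5) = 10 × 10^1.710 = 512.9 pc.

513 pc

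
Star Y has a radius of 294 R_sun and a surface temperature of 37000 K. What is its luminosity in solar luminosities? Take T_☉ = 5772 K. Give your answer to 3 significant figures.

1.46×10^8 solar luminosities

L/L_☉ = (R/R_☉)² (T/T_☉)⁴ = (294)² × (37000/5772)⁴
       = 8.644×10^4 × (6.410)⁴ = 8.644×10^4 × 1689 = 1.459×10^8.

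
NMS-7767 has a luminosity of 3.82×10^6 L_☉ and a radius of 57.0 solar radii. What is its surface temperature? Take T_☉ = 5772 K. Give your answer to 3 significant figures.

T/T_☉ = (L/L_☉)^(1/4) / (R/R_☉)^(1/2)
T = 5772 × (3.82×10^6)^(1/4) / √(57.0) = 5772 × 44.21 / 7.550 = 3.380×10^4 K.

3.38×10^4 K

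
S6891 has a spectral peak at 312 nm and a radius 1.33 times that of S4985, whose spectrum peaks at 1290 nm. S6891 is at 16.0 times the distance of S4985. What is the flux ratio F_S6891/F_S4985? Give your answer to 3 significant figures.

Wien's law: T_S6891/T_S4985 = λ_S4985/λ_S6891 = 1290/312 = 4.135.
L_S6891/L_S4985 = (R_S6891/R_S4985)²(T_S6891/T_S4985)⁴ = (1.33)²(4.135)⁴ = 516.9.
F_S6891/F_S4985 = (L_S6891/L_S4985)/(d_S6891/d_S4985)² = 516.9/(16.0)² = 2.019.

2.02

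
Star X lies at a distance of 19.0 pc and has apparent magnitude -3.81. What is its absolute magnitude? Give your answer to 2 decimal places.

-5.20

M = m − 5 log₁₀(d/10 pc) = -3.81 − 5 log₁₀(19.0/10)
  = -3.81 − 5 × 0.279 = -3.81 − 1.39 = -5.20.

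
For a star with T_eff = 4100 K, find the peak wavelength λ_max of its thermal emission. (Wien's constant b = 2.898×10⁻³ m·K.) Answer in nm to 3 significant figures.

707 nm

λ_max = b/T = 2.898×10⁻³ / 4100 = 7.07×10^-7 m = 706.8 nm.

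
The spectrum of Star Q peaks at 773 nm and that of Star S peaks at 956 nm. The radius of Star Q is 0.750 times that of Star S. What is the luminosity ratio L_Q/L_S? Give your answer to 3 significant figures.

Wien's law gives T ∝ 1/λ_max, so T_Q/T_S = λ_S/λ_Q = 956/773 = 1.237.
Then L ∝ R²T⁴ gives L_Q/L_S = (0.750)² × (1.237)⁴ = 0.5625 × 2.339 = 1.316.

1.32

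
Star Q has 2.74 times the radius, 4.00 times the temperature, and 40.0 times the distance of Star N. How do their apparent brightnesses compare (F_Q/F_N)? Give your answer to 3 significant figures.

L_Q/L_N = (R_Q/R_N)²(T_Q/T_N)⁴ = (2.74)² × (4.00)⁴ = 1922.
F_Q/F_N = (L_Q/L_N)/(d_Q/d_N)² = 1922 / (40.0)² = 1.201.

1.20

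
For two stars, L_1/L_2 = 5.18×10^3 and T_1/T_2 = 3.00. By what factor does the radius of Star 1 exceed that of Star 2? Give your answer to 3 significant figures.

L ∝ R²T⁴ gives R ∝ √L / T², so
R_1/R_2 = √(5.18×10^3) / (3.00)² = 71.97 / 9.000 = 7.997.

8.00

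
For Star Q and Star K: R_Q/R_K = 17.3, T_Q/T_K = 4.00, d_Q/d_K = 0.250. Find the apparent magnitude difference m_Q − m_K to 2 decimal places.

L_Q/L_K = (17.3)²(4.00)⁴ = 7.662×10^4.
F_Q/F_K = (L_Q/L_K)/(d_Q/d_K)² = 7.662×10^4/0.06250 = 1.226×10^6.
m_Q − m_K = −2.5 log₁₀(1.226×10^6) = -15.22.

-15.22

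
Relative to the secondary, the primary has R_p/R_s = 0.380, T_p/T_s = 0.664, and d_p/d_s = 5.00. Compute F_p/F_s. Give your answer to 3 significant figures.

L_p/L_s = (R_p/R_s)²(T_p/T_s)⁴ = (0.380)² × (0.664)⁴ = 0.02807.
F_p/F_s = (L_p/L_s)/(d_p/d_s)² = 0.02807 / (5.00)² = 0.001123.

0.00112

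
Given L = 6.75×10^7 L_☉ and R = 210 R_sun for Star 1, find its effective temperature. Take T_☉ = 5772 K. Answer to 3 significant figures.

3.61×10^4 K

T/T_☉ = (L/L_☉)^(1/4) / (R/R_☉)^(1/2)
T = 5772 × (6.75×10^7)^(1/4) / √(210) = 5772 × 90.64 / 14.49 = 3.610×10^4 K.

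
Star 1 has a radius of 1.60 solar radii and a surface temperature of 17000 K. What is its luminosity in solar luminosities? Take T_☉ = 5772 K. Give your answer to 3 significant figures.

193 solar luminosities

L/L_☉ = (R/R_☉)² (T/T_☉)⁴ = (1.60)² × (17000/5772)⁴
       = 2.560 × (2.945)⁴ = 2.560 × 75.25 = 192.6.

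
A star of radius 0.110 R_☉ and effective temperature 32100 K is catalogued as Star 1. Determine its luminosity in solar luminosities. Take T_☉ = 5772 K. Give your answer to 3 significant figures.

L/L_☉ = (R/R_☉)² (T/T_☉)⁴ = (0.110)² × (32100/5772)⁴
       = 0.01210 × (5.561)⁴ = 0.01210 × 956.6 = 11.57.

11.6 solar luminosities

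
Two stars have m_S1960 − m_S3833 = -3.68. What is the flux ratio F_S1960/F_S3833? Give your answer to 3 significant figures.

29.6

F_S1960/F_S3833 = 10^(−(m_S1960 − m_S3833)/2.5) = 10^(3.68/2.5) = 10^1.472 = 29.65.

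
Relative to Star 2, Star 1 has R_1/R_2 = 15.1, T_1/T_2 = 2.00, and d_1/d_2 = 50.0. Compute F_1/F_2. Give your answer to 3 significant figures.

1.46

L_1/L_2 = (R_1/R_2)²(T_1/T_2)⁴ = (15.1)² × (2.00)⁴ = 3648.
F_1/F_2 = (L_1/L_2)/(d_1/d_2)² = 3648 / (50.0)² = 1.459.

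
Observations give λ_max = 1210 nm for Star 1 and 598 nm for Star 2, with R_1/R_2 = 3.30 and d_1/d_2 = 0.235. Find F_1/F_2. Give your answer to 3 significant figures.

Wien's law: T_1/T_2 = λ_2/λ_1 = 598/1210 = 0.4942.
L_1/L_2 = (R_1/R_2)²(T_1/T_2)⁴ = (3.30)²(0.4942)⁴ = 0.6497.
F_1/F_2 = (L_1/L_2)/(d_1/d_2)² = 0.6497/(0.235)² = 11.76.

11.8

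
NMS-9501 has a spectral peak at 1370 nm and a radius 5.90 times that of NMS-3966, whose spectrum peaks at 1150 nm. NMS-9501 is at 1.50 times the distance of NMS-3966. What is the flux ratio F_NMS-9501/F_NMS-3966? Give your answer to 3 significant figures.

7.68

Wien's law: T_NMS-9501/T_NMS-3966 = λ_NMS-3966/λ_NMS-9501 = 1150/1370 = 0.8394.
L_NMS-9501/L_NMS-3966 = (R_NMS-9501/R_NMS-3966)²(T_NMS-9501/T_NMS-3966)⁴ = (5.90)²(0.8394)⁴ = 17.28.
F_NMS-9501/F_NMS-3966 = (L_NMS-9501/L_NMS-3966)/(d_NMS-9501/d_NMS-3966)² = 17.28/(1.50)² = 7.681.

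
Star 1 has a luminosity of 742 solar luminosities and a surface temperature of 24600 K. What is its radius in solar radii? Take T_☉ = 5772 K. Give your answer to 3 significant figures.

R/R_☉ = √(L/L_☉) / (T/T_☉)² = √(742) / (4.262)²
       = 27.24 / 18.16 = 1.500.

1.50 solar radii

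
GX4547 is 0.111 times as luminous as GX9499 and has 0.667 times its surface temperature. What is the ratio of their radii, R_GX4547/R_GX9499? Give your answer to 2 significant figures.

0.75

L ∝ R²T⁴ gives R ∝ √L / T², so
R_GX4547/R_GX9499 = √(0.111) / (0.667)² = 0.3332 / 0.4449 = 0.7489.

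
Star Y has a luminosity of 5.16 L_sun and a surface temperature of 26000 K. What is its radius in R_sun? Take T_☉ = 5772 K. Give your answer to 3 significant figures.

0.112 R_sun

R/R_☉ = √(L/L_☉) / (T/T_☉)² = √(5.16) / (4.505)²
       = 2.272 / 20.29 = 0.1120.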